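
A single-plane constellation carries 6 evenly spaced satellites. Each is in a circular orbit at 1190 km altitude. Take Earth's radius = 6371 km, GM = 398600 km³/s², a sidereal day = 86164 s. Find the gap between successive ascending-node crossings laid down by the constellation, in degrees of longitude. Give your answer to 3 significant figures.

Semi-major axis a = 6371 + 1190 = 7561 km. Period T = 2π√(a³/μ) = 2π√(7561³/398600) = 6543.0 s = 109.05 min.
Single-satellite node shift = (6543.0/86164) × 360° = 27.34°.
With 6 satellites evenly phased, successive equator crossings are 27.34/6 = 4.556° apart.

4.56°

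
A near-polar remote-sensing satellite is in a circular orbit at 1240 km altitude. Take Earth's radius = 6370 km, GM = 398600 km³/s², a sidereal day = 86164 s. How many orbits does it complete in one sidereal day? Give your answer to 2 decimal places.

13.04

Semi-major axis a = 6370 + 1240 = 7610 km. Period T = 2π√(a³/μ) = 2π√(7610³/398600) = 6606.8 s = 110.11 min.
Orbits per sidereal day = 86164 / 6606.8 = 13.042.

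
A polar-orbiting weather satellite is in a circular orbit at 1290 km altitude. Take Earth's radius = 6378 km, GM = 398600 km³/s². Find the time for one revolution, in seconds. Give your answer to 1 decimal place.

6682.4 seconds

Semi-major axis a = 6378 + 1290 = 7668 km. Period T = 2π√(a³/μ) = 2π√(7668³/398600) = 6682.4 s = 111.37 min.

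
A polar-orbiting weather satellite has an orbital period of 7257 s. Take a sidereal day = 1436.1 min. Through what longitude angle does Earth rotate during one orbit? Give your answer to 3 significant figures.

During one orbit Earth rotates (7257.0 / 86166) × 360° = 30.32°.

30.3°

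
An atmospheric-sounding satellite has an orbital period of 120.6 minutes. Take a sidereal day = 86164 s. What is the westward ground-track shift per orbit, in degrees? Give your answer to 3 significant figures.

30.2°

T = 120.6 min = 7236.0 s.
During one orbit Earth rotates (7236.0 / 86164) × 360° = 30.23°.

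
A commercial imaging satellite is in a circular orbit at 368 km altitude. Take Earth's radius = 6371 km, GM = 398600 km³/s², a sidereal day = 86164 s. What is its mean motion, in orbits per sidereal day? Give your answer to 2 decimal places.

15.65

Semi-major axis a = 6371 + 368 = 6739 km. Period T = 2π√(a³/μ) = 2π√(6739³/398600) = 5505.6 s = 91.76 min.
Orbits per sidereal day = 86164 / 5505.6 = 15.650.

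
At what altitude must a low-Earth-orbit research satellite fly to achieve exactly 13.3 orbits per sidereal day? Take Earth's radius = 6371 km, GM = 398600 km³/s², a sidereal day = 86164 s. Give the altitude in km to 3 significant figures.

Required period T = 86164 / 13.3 = 6478.5 s.
From T = 2π√(a³/μ): a = (μ T²/4π²)^(1/3) = (398600 × 6478.5² / 4π²)^(1/3) = 7511 km.
Altitude h = a − R = 7511 − 6371 = 1140 km.

1140 km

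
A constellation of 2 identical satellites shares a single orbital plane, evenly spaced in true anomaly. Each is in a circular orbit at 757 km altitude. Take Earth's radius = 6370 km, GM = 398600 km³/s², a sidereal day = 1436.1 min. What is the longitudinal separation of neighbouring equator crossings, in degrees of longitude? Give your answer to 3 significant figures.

Semi-major axis a = 6370 + 757 = 7127 km. Period T = 2π√(a³/μ) = 2π√(7127³/398600) = 5987.9 s = 99.80 min.
Single-satellite node shift = (5987.9/86166) × 360° = 25.02°.
With 2 satellites evenly phased, successive equator crossings are 25.02/2 = 12.509° apart.

12.5°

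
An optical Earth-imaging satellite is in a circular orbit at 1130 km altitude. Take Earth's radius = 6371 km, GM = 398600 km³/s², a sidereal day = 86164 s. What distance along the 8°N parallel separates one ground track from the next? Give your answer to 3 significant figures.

2970 km

Semi-major axis a = 6371 + 1130 = 7501 km. Period T = 2π√(a³/μ) = 2π√(7501³/398600) = 6465.3 s = 107.76 min.
Node shift per orbit = (6465.3/86164) × 360° = 27.01°.
Equatorial spacing = 27.01 × 111.2 km/° = 3004 km.
At 8° latitude, spacing = 3004 × cos(8°) = 2974 km.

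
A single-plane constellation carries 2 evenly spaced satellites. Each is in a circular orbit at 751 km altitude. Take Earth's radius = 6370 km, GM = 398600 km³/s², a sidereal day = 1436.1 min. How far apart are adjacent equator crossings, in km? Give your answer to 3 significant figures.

Semi-major axis a = 6370 + 751 = 7121 km. Period T = 2π√(a³/μ) = 2π√(7121³/398600) = 5980.3 s = 99.67 min.
Single-satellite node shift = (5980.3/86166) × 360° = 24.99°.
With 2 satellites evenly phased, successive equator crossings are 24.99/2 = 12.493° apart.
That is 12.493 × 111.2 = 1389 km at the equator.

1390 km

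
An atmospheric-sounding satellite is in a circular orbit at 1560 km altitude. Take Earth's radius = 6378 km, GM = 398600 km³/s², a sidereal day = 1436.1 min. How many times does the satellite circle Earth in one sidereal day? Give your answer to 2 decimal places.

Semi-major axis a = 6378 + 1560 = 7938 km. Period T = 2π√(a³/μ) = 2π√(7938³/398600) = 7038.5 s = 117.31 min.
Orbits per sidereal day = 86166 / 7038.5 = 12.242.

12.24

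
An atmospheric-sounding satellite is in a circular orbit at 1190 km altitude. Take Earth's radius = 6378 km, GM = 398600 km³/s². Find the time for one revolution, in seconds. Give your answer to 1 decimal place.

6552.1 seconds

Semi-major axis a = 6378 + 1190 = 7568 km. Period T = 2π√(a³/μ) = 2π√(7568³/398600) = 6552.1 s = 109.20 min.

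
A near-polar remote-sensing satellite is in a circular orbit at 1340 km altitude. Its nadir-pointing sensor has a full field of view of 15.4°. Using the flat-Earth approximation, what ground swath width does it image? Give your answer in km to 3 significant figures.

Half-angle = 15.4°/2 = 7.7°.
Swath width ≈ 2h·tan(θ/2) = 2 × 1340 × tan(7.7°) = 362.4 km.

362 km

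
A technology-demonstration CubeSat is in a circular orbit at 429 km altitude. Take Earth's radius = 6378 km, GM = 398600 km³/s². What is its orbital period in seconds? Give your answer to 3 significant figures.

5590 seconds

Semi-major axis a = 6378 + 429 = 6807 km. Period T = 2π√(a³/μ) = 2π√(6807³/398600) = 5589.1 s = 93.15 min.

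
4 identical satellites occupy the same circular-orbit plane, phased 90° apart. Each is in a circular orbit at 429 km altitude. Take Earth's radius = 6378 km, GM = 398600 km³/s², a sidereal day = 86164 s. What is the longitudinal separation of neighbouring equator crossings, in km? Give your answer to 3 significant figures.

650 km

Semi-major axis a = 6378 + 429 = 6807 km. Period T = 2π√(a³/μ) = 2π√(6807³/398600) = 5589.1 s = 93.15 min.
Single-satellite node shift = (5589.1/86164) × 360° = 23.35°.
With 4 satellites evenly phased, successive equator crossings are 23.35/4 = 5.838° apart.
That is 5.838 × 111.3 = 650 km at the equator.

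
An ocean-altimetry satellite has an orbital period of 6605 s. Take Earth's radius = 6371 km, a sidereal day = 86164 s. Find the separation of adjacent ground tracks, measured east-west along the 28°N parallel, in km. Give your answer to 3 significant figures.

Node shift per orbit = (6605.0/86164) × 360° = 27.60°.
Equatorial spacing = 27.60 × 111.2 km/° = 3069 km.
At 28° latitude, spacing = 3069 × cos(28°) = 2709 km.

2710 km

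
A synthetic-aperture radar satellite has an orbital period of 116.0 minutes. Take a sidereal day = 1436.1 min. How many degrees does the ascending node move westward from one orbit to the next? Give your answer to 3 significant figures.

T = 116.0 min = 6960.0 s.
During one orbit Earth rotates (6960.0 / 86166) × 360° = 29.08°.

29.1°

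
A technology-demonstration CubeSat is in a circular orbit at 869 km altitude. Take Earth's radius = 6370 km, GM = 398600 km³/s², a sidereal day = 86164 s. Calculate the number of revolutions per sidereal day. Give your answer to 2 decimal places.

Semi-major axis a = 6370 + 869 = 7239 km. Period T = 2π√(a³/μ) = 2π√(7239³/398600) = 6129.6 s = 102.16 min.
Orbits per sidereal day = 86164 / 6129.6 = 14.057.

14.06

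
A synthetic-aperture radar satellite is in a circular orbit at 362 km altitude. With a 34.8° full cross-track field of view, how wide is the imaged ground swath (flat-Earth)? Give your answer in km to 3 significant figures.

227 km

Half-angle = 34.8°/2 = 17.4°.
Swath width ≈ 2h·tan(θ/2) = 2 × 362 × tan(17.4°) = 226.9 km.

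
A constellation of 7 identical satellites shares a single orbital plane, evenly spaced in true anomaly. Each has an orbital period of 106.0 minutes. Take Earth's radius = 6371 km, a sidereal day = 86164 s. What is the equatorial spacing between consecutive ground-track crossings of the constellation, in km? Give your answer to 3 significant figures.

422 km

T = 106.0 min = 6360.0 s.
Single-satellite node shift = (6360.0/86164) × 360° = 26.57°.
With 7 satellites evenly phased, successive equator crossings are 26.57/7 = 3.796° apart.
That is 3.796 × 111.2 = 422 km at the equator.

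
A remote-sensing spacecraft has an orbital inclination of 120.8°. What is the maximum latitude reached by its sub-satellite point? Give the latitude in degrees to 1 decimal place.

59.2°

Retrograde orbit: the ground track reaches ±(180° − i) = ±(180 − 120.8) = ±59.2°.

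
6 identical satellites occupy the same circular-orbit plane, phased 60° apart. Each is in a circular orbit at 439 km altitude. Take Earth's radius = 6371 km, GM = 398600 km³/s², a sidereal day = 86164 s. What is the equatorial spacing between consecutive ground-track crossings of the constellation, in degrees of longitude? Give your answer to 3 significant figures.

3.89°

Semi-major axis a = 6371 + 439 = 6810 km. Period T = 2π√(a³/μ) = 2π√(6810³/398600) = 5592.8 s = 93.21 min.
Single-satellite node shift = (5592.8/86164) × 360° = 23.37°.
With 6 satellites evenly phased, successive equator crossings are 23.37/6 = 3.895° apart.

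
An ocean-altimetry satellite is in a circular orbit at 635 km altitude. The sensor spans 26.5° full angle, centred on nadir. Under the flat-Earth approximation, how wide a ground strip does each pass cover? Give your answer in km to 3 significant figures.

Half-angle = 26.5°/2 = 13.25°.
Swath width ≈ 2h·tan(θ/2) = 2 × 635 × tan(13.25°) = 299.0 km.

299 km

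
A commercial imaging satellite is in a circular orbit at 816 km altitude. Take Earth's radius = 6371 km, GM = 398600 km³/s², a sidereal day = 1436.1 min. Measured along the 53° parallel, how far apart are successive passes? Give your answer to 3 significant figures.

1700 km

Semi-major axis a = 6371 + 816 = 7187 km. Period T = 2π√(a³/μ) = 2π√(7187³/398600) = 6063.6 s = 101.06 min.
Node shift per orbit = (6063.6/86166) × 360° = 25.33°.
Equatorial spacing = 25.33 × 111.2 km/° = 2817 km.
At 53° latitude, spacing = 2817 × cos(53°) = 1695 km.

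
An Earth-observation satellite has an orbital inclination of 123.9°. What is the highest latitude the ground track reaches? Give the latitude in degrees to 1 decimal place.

56.1°

Retrograde orbit: the ground track reaches ±(180° − i) = ±(180 − 123.9) = ±56.1°.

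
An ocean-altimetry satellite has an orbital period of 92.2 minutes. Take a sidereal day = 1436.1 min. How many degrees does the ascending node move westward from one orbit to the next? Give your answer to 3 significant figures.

T = 92.2 min = 5532.0 s.
During one orbit Earth rotates (5532.0 / 86166) × 360° = 23.11°.

23.1°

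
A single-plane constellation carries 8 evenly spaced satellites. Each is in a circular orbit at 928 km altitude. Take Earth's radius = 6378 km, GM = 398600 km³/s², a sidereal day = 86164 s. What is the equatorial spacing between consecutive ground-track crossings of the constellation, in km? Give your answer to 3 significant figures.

361 km

Semi-major axis a = 6378 + 928 = 7306 km. Period T = 2π√(a³/μ) = 2π√(7306³/398600) = 6214.9 s = 103.58 min.
Single-satellite node shift = (6214.9/86164) × 360° = 25.97°.
With 8 satellites evenly phased, successive equator crossings are 25.97/8 = 3.246° apart.
That is 3.246 × 111.3 = 361 km at the equator.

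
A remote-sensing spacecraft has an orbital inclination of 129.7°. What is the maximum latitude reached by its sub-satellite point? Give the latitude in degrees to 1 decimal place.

Retrograde orbit: the ground track reaches ±(180° − i) = ±(180 − 129.7) = ±50.3°.

50.3°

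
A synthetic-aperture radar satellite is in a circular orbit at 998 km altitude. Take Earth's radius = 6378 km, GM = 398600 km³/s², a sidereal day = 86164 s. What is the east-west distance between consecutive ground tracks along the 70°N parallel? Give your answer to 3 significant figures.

Semi-major axis a = 6378 + 998 = 7376 km. Period T = 2π√(a³/μ) = 2π√(7376³/398600) = 6304.4 s = 105.07 min.
Node shift per orbit = (6304.4/86164) × 360° = 26.34°.
Equatorial spacing = 26.34 × 111.3 km/° = 2932 km.
At 70° latitude, spacing = 2932 × cos(70°) = 1003 km.

1000 km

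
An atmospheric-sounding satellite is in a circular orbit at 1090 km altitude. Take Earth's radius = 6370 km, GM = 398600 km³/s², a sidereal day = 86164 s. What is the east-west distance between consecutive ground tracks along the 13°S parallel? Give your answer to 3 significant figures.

Semi-major axis a = 6370 + 1090 = 7460 km. Period T = 2π√(a³/μ) = 2π√(7460³/398600) = 6412.4 s = 106.87 min.
Node shift per orbit = (6412.4/86164) × 360° = 26.79°.
Equatorial spacing = 26.79 × 111.2 km/° = 2979 km.
At 13° latitude, spacing = 2979 × cos(13°) = 2902 km.

2900 km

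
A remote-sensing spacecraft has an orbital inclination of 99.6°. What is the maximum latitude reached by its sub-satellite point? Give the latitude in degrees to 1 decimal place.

Retrograde orbit: the ground track reaches ±(180° − i) = ±(180 − 99.6) = ±80.4°.

80.4°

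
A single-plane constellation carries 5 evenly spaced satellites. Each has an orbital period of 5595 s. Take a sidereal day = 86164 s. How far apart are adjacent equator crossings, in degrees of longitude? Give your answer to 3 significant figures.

4.68°

Single-satellite node shift = (5595.0/86164) × 360° = 23.38°.
With 5 satellites evenly phased, successive equator crossings are 23.38/5 = 4.675° apart.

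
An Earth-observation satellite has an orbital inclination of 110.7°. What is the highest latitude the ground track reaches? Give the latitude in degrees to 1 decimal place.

69.3°

Retrograde orbit: the ground track reaches ±(180° − i) = ±(180 − 110.7) = ±69.3°.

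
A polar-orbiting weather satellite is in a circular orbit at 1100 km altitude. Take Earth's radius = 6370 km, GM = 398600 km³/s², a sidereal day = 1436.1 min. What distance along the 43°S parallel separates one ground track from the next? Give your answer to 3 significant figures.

Semi-major axis a = 6370 + 1100 = 7470 km. Period T = 2π√(a³/μ) = 2π√(7470³/398600) = 6425.3 s = 107.09 min.
Node shift per orbit = (6425.3/86166) × 360° = 26.84°.
Equatorial spacing = 26.84 × 111.2 km/° = 2985 km.
At 43° latitude, spacing = 2985 × cos(43°) = 2183 km.

2180 km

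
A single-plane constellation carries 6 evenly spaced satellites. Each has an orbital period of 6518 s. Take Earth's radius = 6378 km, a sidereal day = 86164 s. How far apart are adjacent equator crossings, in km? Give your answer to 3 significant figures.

Single-satellite node shift = (6518.0/86164) × 360° = 27.23°.
With 6 satellites evenly phased, successive equator crossings are 27.23/6 = 4.539° apart.
That is 4.539 × 111.3 = 505 km at the equator.

505 km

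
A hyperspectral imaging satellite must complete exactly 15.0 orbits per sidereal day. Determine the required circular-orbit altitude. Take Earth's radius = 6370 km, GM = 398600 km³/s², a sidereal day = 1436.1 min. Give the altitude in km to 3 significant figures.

562 km

Required period T = 86166 / 15.0 = 5744.4 s.
From T = 2π√(a³/μ): a = (μ T²/4π²)^(1/3) = (398600 × 5744.4² / 4π²)^(1/3) = 6932 km.
Altitude h = a − R = 6932 − 6370 = 562 km.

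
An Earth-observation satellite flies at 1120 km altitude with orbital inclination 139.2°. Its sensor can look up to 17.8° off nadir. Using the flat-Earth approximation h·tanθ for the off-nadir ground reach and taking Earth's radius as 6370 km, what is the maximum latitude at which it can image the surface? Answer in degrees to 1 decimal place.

44.0°

Retrograde orbit: the ground track reaches ±(180° − i) = ±(180 − 139.2) = ±40.8°.
Sensor half-swath on the ground ≈ 1120·tan(17.8°) = 360 km = 3.23° of latitude.
Maximum observable latitude ≈ 40.8 + 3.23 = 44.0°.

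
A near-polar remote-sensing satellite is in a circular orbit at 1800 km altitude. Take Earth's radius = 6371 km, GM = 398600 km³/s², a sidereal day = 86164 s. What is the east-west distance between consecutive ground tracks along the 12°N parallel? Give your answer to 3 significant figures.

3340 km

Semi-major axis a = 6371 + 1800 = 8171 km. Period T = 2π√(a³/μ) = 2π√(8171³/398600) = 7350.6 s = 122.51 min.
Node shift per orbit = (7350.6/86164) × 360° = 30.71°.
Equatorial spacing = 30.71 × 111.2 km/° = 3415 km.
At 12° latitude, spacing = 3415 × cos(12°) = 3340 km.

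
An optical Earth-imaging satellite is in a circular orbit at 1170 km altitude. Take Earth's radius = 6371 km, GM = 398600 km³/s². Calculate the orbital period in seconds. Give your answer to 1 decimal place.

6517.1 seconds

Semi-major axis a = 6371 + 1170 = 7541 km. Period T = 2π√(a³/μ) = 2π√(7541³/398600) = 6517.1 s = 108.62 min.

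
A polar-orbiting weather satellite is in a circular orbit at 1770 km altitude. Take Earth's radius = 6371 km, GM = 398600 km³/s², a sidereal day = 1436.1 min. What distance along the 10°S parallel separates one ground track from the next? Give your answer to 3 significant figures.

Semi-major axis a = 6371 + 1770 = 8141 km. Period T = 2π√(a³/μ) = 2π√(8141³/398600) = 7310.2 s = 121.84 min.
Node shift per orbit = (7310.2/86166) × 360° = 30.54°.
Equatorial spacing = 30.54 × 111.2 km/° = 3396 km.
At 10° latitude, spacing = 3396 × cos(10°) = 3344 km.

3340 km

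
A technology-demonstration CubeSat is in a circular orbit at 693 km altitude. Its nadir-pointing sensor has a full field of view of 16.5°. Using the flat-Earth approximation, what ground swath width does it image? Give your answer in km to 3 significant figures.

201 km

Half-angle = 16.5°/2 = 8.25°.
Swath width ≈ 2h·tan(θ/2) = 2 × 693 × tan(8.25°) = 201.0 km.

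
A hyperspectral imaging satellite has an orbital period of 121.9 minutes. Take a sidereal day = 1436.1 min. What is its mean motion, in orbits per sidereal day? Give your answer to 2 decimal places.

11.78

T = 121.9 min = 7314.0 s.
Orbits per sidereal day = 86166 / 7314.0 = 11.781.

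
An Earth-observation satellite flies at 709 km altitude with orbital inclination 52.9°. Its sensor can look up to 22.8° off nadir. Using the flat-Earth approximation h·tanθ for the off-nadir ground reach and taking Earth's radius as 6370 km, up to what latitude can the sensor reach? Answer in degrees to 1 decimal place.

For a prograde orbit the ground track reaches latitude ±i = ±52.9°.
Sensor half-swath on the ground ≈ 709·tan(22.8°) = 298 km = 2.68° of latitude.
Maximum observable latitude ≈ 52.9 + 2.68 = 55.6°.

55.6°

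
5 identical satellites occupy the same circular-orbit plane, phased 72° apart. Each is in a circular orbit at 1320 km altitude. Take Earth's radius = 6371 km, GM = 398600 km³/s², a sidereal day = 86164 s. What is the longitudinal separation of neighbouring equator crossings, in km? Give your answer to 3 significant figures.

Semi-major axis a = 6371 + 1320 = 7691 km. Period T = 2π√(a³/μ) = 2π√(7691³/398600) = 6712.5 s = 111.88 min.
Single-satellite node shift = (6712.5/86164) × 360° = 28.05°.
With 5 satellites evenly phased, successive equator crossings are 28.05/5 = 5.609° apart.
That is 5.609 × 111.2 = 624 km at the equator.

624 km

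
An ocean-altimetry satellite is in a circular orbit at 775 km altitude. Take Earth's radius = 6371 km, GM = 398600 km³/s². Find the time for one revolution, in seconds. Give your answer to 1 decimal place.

6011.8 seconds

Semi-major axis a = 6371 + 775 = 7146 km. Period T = 2π√(a³/μ) = 2π√(7146³/398600) = 6011.8 s = 100.20 min.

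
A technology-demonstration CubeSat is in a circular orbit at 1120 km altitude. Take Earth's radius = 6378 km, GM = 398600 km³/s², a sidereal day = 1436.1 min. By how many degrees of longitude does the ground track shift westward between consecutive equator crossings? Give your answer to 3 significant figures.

27.0°

Semi-major axis a = 6378 + 1120 = 7498 km. Period T = 2π√(a³/μ) = 2π√(7498³/398600) = 6461.4 s = 107.69 min.
During one orbit Earth rotates (6461.4 / 86166) × 360° = 27.00°.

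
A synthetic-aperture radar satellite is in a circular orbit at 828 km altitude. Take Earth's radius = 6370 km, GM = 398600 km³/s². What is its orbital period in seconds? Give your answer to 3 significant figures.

6080 seconds

Semi-major axis a = 6370 + 828 = 7198 km. Period T = 2π√(a³/μ) = 2π√(7198³/398600) = 6077.6 s = 101.29 min.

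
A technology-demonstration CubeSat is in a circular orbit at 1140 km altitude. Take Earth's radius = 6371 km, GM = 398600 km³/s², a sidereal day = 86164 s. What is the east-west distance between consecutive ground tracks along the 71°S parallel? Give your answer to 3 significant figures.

980 km

Semi-major axis a = 6371 + 1140 = 7511 km. Period T = 2π√(a³/μ) = 2π√(7511³/398600) = 6478.3 s = 107.97 min.
Node shift per orbit = (6478.3/86164) × 360° = 27.07°.
Equatorial spacing = 27.07 × 111.2 km/° = 3010 km.
At 71° latitude, spacing = 3010 × cos(71°) = 980 km.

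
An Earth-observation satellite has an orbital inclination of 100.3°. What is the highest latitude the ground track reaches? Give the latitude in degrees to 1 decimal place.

79.7°

Retrograde orbit: the ground track reaches ±(180° − i) = ±(180 − 100.3) = ±79.7°.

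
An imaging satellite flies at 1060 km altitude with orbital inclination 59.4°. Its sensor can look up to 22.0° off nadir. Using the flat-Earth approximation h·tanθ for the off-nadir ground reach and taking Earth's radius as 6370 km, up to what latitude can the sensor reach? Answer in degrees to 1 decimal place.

63.3°

For a prograde orbit the ground track reaches latitude ±i = ±59.4°.
Sensor half-swath on the ground ≈ 1060·tan(22.0°) = 428 km = 3.85° of latitude.
Maximum observable latitude ≈ 59.4 + 3.85 = 63.3°.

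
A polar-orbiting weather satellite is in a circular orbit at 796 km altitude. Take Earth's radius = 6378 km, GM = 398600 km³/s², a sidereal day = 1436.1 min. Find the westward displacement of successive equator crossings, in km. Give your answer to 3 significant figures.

2810 km

Semi-major axis a = 6378 + 796 = 7174 km. Period T = 2π√(a³/μ) = 2π√(7174³/398600) = 6047.2 s = 100.79 min.
During one orbit Earth rotates (6047.2 / 86166) × 360° = 25.27°.
At the equator that is 25.27° × (2π·6378/360) km/° = 25.27 × 111.3 = 2812 km.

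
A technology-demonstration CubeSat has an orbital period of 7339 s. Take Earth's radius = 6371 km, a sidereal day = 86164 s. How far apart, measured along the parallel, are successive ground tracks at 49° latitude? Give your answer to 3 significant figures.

2240 km

Node shift per orbit = (7339.0/86164) × 360° = 30.66°.
Equatorial spacing = 30.66 × 111.2 km/° = 3410 km.
At 49° latitude, spacing = 3410 × cos(49°) = 2237 km.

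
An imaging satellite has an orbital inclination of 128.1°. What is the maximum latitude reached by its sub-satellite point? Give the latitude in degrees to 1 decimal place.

51.9°

Retrograde orbit: the ground track reaches ±(180° − i) = ±(180 − 128.1) = ±51.9°.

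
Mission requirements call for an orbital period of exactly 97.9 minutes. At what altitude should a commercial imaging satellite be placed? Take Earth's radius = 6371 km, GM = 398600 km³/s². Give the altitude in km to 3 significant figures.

T = 97.9 min = 5874.0 s.
From T = 2π√(a³/μ): a = (μ T²/4π²)^(1/3) = (398600 × 5874.0² / 4π²)^(1/3) = 7036 km.
Altitude h = a − R = 7036 − 6371 = 665 km.

665 km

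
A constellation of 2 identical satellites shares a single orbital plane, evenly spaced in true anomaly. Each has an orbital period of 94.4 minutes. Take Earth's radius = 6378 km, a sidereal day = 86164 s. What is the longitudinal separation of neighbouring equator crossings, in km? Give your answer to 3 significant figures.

T = 94.4 min = 5664.0 s.
Single-satellite node shift = (5664.0/86164) × 360° = 23.66°.
With 2 satellites evenly phased, successive equator crossings are 23.66/2 = 11.832° apart.
That is 11.832 × 111.3 = 1317 km at the equator.

1320 km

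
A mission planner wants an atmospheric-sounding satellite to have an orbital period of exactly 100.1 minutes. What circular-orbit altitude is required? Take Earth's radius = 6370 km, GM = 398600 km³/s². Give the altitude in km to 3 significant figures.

771 km

T = 100.1 min = 6006.0 s.
From T = 2π√(a³/μ): a = (μ T²/4π²)^(1/3) = (398600 × 6006.0² / 4π²)^(1/3) = 7141 km.
Altitude h = a − R = 7141 − 6370 = 771 km.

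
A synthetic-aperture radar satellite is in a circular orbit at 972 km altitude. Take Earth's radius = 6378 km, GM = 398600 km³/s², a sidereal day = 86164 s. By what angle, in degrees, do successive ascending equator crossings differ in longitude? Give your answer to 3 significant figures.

Semi-major axis a = 6378 + 972 = 7350 km. Period T = 2π√(a³/μ) = 2π√(7350³/398600) = 6271.1 s = 104.52 min.
During one orbit Earth rotates (6271.1 / 86164) × 360° = 26.20°.

26.2°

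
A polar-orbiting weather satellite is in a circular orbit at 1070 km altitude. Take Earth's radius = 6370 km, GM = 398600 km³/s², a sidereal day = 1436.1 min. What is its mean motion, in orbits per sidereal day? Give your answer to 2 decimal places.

13.49

Semi-major axis a = 6370 + 1070 = 7440 km. Period T = 2π√(a³/μ) = 2π√(7440³/398600) = 6386.6 s = 106.44 min.
Orbits per sidereal day = 86166 / 6386.6 = 13.492.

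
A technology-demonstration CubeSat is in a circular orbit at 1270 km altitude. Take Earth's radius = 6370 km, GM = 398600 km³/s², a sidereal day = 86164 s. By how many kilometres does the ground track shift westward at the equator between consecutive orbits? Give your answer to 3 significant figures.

3090 km

Semi-major axis a = 6370 + 1270 = 7640 km. Period T = 2π√(a³/μ) = 2π√(7640³/398600) = 6645.9 s = 110.76 min.
During one orbit Earth rotates (6645.9 / 86164) × 360° = 27.77°.
At the equator that is 27.77° × (2π·6370/360) km/° = 27.77 × 111.2 = 3087 km.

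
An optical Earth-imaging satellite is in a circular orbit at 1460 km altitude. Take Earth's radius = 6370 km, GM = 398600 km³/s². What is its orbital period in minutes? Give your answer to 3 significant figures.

Semi-major axis a = 6370 + 1460 = 7830 km. Period T = 2π√(a³/μ) = 2π√(7830³/398600) = 6895.3 s = 114.92 min.

115 min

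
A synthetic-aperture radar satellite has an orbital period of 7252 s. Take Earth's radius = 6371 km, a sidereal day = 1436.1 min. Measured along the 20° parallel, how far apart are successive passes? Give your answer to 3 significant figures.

3170 km

Node shift per orbit = (7252.0/86166) × 360° = 30.30°.
Equatorial spacing = 30.30 × 111.2 km/° = 3369 km.
At 20° latitude, spacing = 3369 × cos(20°) = 3166 km.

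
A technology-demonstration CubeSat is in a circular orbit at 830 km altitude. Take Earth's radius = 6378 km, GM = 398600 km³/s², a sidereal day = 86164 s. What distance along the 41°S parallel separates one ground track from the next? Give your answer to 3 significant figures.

Semi-major axis a = 6378 + 830 = 7208 km. Period T = 2π√(a³/μ) = 2π√(7208³/398600) = 6090.2 s = 101.50 min.
Node shift per orbit = (6090.2/86164) × 360° = 25.45°.
Equatorial spacing = 25.45 × 111.3 km/° = 2833 km.
At 41° latitude, spacing = 2833 × cos(41°) = 2138 km.

2140 km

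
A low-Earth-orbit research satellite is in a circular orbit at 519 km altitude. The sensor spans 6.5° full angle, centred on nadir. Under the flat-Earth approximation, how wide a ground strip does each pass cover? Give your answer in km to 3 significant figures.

58.9 km

Half-angle = 6.5°/2 = 3.25°.
Swath width ≈ 2h·tan(θ/2) = 2 × 519 × tan(3.25°) = 58.9 km.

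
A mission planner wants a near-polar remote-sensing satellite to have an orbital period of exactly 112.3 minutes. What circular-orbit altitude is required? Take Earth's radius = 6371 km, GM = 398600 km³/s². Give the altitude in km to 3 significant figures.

1340 km

T = 112.3 min = 6738.0 s.
From T = 2π√(a³/μ): a = (μ T²/4π²)^(1/3) = (398600 × 6738.0² / 4π²)^(1/3) = 7710 km.
Altitude h = a − R = 7710 − 6371 = 1339 km.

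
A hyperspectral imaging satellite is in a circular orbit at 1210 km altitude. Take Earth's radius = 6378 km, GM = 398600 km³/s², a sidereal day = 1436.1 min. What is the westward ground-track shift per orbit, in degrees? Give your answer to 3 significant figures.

Semi-major axis a = 6378 + 1210 = 7588 km. Period T = 2π√(a³/μ) = 2π√(7588³/398600) = 6578.1 s = 109.64 min.
During one orbit Earth rotates (6578.1 / 86166) × 360° = 27.48°.

27.5°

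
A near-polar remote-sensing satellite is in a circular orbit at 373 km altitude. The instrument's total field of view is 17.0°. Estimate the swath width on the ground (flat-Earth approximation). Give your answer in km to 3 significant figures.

111 km

Half-angle = 17.0°/2 = 8.5°.
Swath width ≈ 2h·tan(θ/2) = 2 × 373 × tan(8.5°) = 111.5 km.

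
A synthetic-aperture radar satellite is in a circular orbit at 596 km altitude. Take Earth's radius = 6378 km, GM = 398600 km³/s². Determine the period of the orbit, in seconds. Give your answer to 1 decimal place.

5796.1 seconds

Semi-major axis a = 6378 + 596 = 6974 km. Period T = 2π√(a³/μ) = 2π√(6974³/398600) = 5796.1 s = 96.60 min.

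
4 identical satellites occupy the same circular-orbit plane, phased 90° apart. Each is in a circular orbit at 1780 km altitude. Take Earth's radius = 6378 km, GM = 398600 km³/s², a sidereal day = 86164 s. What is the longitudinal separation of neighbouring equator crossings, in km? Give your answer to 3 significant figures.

Semi-major axis a = 6378 + 1780 = 8158 km. Period T = 2π√(a³/μ) = 2π√(8158³/398600) = 7333.1 s = 122.22 min.
Single-satellite node shift = (7333.1/86164) × 360° = 30.64°.
With 4 satellites evenly phased, successive equator crossings are 30.64/4 = 7.660° apart.
That is 7.660 × 111.3 = 853 km at the equator.

853 km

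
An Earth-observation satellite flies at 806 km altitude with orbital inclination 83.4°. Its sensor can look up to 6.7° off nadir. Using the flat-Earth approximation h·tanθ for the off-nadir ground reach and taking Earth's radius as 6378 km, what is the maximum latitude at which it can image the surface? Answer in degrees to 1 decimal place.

For a prograde orbit the ground track reaches latitude ±i = ±83.4°.
Sensor half-swath on the ground ≈ 806·tan(6.7°) = 95 km = 0.85° of latitude.
Maximum observable latitude ≈ 83.4 + 0.85 = 84.3°.

84.3°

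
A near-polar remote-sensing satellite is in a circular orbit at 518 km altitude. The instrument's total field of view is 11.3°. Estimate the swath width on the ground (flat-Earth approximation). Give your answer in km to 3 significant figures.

Half-angle = 11.3°/2 = 5.65°.
Swath width ≈ 2h·tan(θ/2) = 2 × 518 × tan(5.65°) = 102.5 km.

102 km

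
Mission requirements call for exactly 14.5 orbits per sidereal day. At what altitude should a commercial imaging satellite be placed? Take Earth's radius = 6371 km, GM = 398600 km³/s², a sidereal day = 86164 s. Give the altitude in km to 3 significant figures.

720 km

Required period T = 86164 / 14.5 = 5942.3 s.
From T = 2π√(a³/μ): a = (μ T²/4π²)^(1/3) = (398600 × 5942.3² / 4π²)^(1/3) = 7091 km.
Altitude h = a − R = 7091 − 6371 = 720 km.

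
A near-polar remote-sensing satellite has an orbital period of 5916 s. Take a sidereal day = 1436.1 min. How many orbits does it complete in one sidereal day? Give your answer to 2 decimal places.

Orbits per sidereal day = 86166 / 5916.0 = 14.565.

14.56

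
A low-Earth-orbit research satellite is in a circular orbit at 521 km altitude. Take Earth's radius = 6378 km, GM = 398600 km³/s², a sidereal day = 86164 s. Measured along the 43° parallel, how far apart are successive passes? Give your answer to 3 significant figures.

1940 km

Semi-major axis a = 6378 + 521 = 6899 km. Period T = 2π√(a³/μ) = 2π√(6899³/398600) = 5702.8 s = 95.05 min.
Node shift per orbit = (5702.8/86164) × 360° = 23.83°.
Equatorial spacing = 23.83 × 111.3 km/° = 2652 km.
At 43° latitude, spacing = 2652 × cos(43°) = 1940 km.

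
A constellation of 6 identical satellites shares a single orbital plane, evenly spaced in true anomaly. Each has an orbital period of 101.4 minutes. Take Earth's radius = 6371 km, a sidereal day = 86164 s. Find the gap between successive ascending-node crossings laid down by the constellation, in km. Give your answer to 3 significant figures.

T = 101.4 min = 6084.0 s.
Single-satellite node shift = (6084.0/86164) × 360° = 25.42°.
With 6 satellites evenly phased, successive equator crossings are 25.42/6 = 4.237° apart.
That is 4.237 × 111.2 = 471 km at the equator.

471 km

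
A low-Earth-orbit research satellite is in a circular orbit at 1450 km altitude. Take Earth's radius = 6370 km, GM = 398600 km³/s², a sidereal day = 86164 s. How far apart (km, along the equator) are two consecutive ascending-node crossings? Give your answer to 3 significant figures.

Semi-major axis a = 6370 + 1450 = 7820 km. Period T = 2π√(a³/μ) = 2π√(7820³/398600) = 6882.1 s = 114.70 min.
During one orbit Earth rotates (6882.1 / 86164) × 360° = 28.75°.
At the equator that is 28.75° × (2π·6370/360) km/° = 28.75 × 111.2 = 3197 km.

3200 km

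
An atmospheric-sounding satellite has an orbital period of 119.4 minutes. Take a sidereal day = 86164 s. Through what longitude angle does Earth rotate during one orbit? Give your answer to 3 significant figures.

29.9°

T = 119.4 min = 7164.0 s.
During one orbit Earth rotates (7164.0 / 86164) × 360° = 29.93°.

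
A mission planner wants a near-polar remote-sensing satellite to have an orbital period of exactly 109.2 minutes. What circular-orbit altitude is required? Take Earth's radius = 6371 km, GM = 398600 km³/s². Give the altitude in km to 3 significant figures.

T = 109.2 min = 6552.0 s.
From T = 2π√(a³/μ): a = (μ T²/4π²)^(1/3) = (398600 × 6552.0² / 4π²)^(1/3) = 7568 km.
Altitude h = a − R = 7568 − 6371 = 1197 km.

1200 km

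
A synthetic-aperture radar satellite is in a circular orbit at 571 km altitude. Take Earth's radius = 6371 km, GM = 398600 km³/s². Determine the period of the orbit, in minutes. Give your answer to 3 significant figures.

95.9 min

Semi-major axis a = 6371 + 571 = 6942 km. Period T = 2π√(a³/μ) = 2π√(6942³/398600) = 5756.2 s = 95.94 min.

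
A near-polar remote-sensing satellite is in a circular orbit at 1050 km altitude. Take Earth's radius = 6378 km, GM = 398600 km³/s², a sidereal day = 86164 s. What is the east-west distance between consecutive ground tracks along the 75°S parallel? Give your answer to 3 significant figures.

767 km

Semi-major axis a = 6378 + 1050 = 7428 km. Period T = 2π√(a³/μ) = 2π√(7428³/398600) = 6371.2 s = 106.19 min.
Node shift per orbit = (6371.2/86164) × 360° = 26.62°.
Equatorial spacing = 26.62 × 111.3 km/° = 2963 km.
At 75° latitude, spacing = 2963 × cos(75°) = 767 km.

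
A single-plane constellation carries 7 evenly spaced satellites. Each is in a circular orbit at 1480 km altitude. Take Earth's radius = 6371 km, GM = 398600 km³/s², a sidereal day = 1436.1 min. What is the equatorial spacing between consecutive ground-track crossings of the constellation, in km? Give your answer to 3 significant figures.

Semi-major axis a = 6371 + 1480 = 7851 km. Period T = 2π√(a³/μ) = 2π√(7851³/398600) = 6923.1 s = 115.38 min.
Single-satellite node shift = (6923.1/86166) × 360° = 28.92°.
With 7 satellites evenly phased, successive equator crossings are 28.92/7 = 4.132° apart.
That is 4.132 × 111.2 = 459 km at the equator.

459 km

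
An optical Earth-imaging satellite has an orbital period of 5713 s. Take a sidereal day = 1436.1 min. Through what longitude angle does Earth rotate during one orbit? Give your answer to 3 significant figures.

23.9°

During one orbit Earth rotates (5713.0 / 86166) × 360° = 23.87°.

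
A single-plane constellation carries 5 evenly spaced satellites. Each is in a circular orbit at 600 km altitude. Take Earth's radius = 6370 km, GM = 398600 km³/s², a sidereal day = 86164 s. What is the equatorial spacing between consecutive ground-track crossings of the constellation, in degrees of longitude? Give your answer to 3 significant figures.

Semi-major axis a = 6370 + 600 = 6970 km. Period T = 2π√(a³/μ) = 2π√(6970³/398600) = 5791.1 s = 96.52 min.
Single-satellite node shift = (5791.1/86164) × 360° = 24.20°.
With 5 satellites evenly phased, successive equator crossings are 24.20/5 = 4.839° apart.

4.84°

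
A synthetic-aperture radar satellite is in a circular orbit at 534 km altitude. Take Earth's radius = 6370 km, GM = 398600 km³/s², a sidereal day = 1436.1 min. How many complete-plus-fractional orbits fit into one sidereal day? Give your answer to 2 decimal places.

Semi-major axis a = 6370 + 534 = 6904 km. Period T = 2π√(a³/μ) = 2π√(6904³/398600) = 5709.0 s = 95.15 min.
Orbits per sidereal day = 86166 / 5709.0 = 15.093.

15.09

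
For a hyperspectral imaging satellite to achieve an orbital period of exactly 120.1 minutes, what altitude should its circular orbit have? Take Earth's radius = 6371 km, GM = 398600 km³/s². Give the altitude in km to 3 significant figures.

1690 km

T = 120.1 min = 7206.0 s.
From T = 2π√(a³/μ): a = (μ T²/4π²)^(1/3) = (398600 × 7206.0² / 4π²)^(1/3) = 8063 km.
Altitude h = a − R = 8063 − 6371 = 1692 km.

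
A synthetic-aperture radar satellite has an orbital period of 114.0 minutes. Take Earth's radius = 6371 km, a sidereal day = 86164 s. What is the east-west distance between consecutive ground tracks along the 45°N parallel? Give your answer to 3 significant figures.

T = 114.0 min = 6840.0 s.
Node shift per orbit = (6840.0/86164) × 360° = 28.58°.
Equatorial spacing = 28.58 × 111.2 km/° = 3178 km.
At 45° latitude, spacing = 3178 × cos(45°) = 2247 km.

2250 km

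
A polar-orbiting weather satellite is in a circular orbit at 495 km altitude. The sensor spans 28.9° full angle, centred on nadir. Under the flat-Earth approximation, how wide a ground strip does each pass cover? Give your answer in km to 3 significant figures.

255 km

Half-angle = 28.9°/2 = 14.45°.
Swath width ≈ 2h·tan(θ/2) = 2 × 495 × tan(14.45°) = 255.1 km.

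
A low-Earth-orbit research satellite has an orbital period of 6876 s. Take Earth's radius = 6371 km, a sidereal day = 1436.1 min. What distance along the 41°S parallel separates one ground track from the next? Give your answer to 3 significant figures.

2410 km

Node shift per orbit = (6876.0/86166) × 360° = 28.73°.
Equatorial spacing = 28.73 × 111.2 km/° = 3194 km.
At 41° latitude, spacing = 3194 × cos(41°) = 2411 km.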